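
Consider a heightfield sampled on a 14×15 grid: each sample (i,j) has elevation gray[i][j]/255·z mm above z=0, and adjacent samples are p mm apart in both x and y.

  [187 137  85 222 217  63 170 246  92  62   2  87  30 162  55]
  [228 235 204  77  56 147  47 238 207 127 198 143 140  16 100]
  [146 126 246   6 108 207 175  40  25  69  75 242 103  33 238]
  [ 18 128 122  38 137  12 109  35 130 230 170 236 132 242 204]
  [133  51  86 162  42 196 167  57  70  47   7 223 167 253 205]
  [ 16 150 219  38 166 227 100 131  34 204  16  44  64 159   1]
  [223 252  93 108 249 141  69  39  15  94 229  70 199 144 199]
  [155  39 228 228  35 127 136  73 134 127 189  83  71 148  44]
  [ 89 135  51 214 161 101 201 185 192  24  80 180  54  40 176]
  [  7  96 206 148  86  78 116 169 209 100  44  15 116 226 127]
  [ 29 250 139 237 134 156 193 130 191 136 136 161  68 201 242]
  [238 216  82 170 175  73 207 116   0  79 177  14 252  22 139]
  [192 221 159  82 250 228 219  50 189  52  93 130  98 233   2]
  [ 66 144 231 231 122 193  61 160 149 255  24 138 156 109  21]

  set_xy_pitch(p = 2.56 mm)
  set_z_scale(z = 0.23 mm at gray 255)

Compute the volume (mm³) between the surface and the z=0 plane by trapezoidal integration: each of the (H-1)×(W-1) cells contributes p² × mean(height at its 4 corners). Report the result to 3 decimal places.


140.617

height_mm = gray/255 × 0.23; cell vol = 2.56² × mean(4 corners)
unit = 2.56² × 0.23 / (4×255) = 0.00147777 mm³ per gray-sum
row 0: Σ corner-gray over 14 cells = 7390  → 10.9207
row 1: Σ corner-gray over 14 cells = 7292  → 10.7759
row 2: Σ corner-gray over 14 cells = 6958  → 10.2823
row 3: Σ corner-gray over 14 cells = 7058  → 10.4301
row 4: Σ corner-gray over 14 cells = 6515  → 9.6277
row 5: Σ corner-gray over 14 cells = 6947  → 10.2661
row 6: Σ corner-gray over 14 cells = 7261  → 10.7301
row 7: Σ corner-gray over 14 cells = 6936  → 10.2498
row 8: Σ corner-gray over 14 cells = 6853  → 10.1272
row 9: Σ corner-gray over 14 cells = 7887  → 11.6552
row 10: Σ corner-gray over 14 cells = 8078  → 11.9374
row 11: Σ corner-gray over 14 cells = 7745  → 11.4453
row 12: Σ corner-gray over 14 cells = 8235  → 12.1695
Σ rows: total corner-gray = 95155  → 140.6174 mm³


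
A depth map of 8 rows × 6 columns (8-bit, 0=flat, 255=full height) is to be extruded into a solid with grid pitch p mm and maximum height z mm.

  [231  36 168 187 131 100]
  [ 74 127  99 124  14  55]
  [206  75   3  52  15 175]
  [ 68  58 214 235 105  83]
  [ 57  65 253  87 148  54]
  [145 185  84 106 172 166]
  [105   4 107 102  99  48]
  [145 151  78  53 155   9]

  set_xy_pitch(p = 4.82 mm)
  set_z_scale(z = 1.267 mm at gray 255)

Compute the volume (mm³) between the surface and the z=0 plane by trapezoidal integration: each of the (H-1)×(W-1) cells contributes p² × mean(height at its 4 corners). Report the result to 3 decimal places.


height_mm = gray/255 × 1.267; cell vol = 4.82² × mean(4 corners)
unit = 4.82² × 1.267 / (4×255) = 0.0288583 mm³ per gray-sum
row 0: Σ corner-gray over 5 cells = 2232  → 64.4117
row 1: Σ corner-gray over 5 cells = 1528  → 44.0955
row 2: Σ corner-gray over 5 cells = 2046  → 59.0441
row 3: Σ corner-gray over 5 cells = 2592  → 74.8007
row 4: Σ corner-gray over 5 cells = 2622  → 75.6664
row 5: Σ corner-gray over 5 cells = 2182  → 62.9688
row 6: Σ corner-gray over 5 cells = 1805  → 52.0892
Σ rows: total corner-gray = 15007  → 433.0763 mm³

433.076


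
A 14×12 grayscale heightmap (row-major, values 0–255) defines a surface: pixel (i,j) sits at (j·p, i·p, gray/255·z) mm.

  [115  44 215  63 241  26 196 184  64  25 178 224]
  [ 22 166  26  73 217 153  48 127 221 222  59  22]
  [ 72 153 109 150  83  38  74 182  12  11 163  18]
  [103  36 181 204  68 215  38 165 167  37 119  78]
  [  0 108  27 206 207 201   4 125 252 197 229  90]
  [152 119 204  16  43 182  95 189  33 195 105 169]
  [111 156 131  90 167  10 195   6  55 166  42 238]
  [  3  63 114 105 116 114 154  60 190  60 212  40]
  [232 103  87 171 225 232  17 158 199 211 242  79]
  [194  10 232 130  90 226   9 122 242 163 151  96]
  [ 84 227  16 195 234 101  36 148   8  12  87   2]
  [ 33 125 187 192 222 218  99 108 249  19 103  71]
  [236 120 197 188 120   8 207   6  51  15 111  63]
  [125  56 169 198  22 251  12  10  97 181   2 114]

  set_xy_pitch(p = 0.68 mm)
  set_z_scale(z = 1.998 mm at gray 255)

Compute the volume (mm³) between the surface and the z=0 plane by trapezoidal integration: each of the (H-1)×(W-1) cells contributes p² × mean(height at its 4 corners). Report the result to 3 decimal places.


63.238

height_mm = gray/255 × 1.998; cell vol = 0.68² × mean(4 corners)
unit = 0.68² × 1.998 / (4×255) = 0.00090576 mm³ per gray-sum
row 0: Σ corner-gray over 11 cells = 5479  → 4.9627
row 1: Σ corner-gray over 11 cells = 4708  → 4.2643
row 2: Σ corner-gray over 11 cells = 4681  → 4.2399
row 3: Σ corner-gray over 11 cells = 5843  → 5.2924
row 4: Σ corner-gray over 11 cells = 5885  → 5.3304
row 5: Σ corner-gray over 11 cells = 5068  → 4.5904
row 6: Σ corner-gray over 11 cells = 4804  → 4.3513
row 7: Σ corner-gray over 11 cells = 6020  → 5.4527
row 8: Σ corner-gray over 11 cells = 6641  → 6.0152
row 9: Σ corner-gray over 11 cells = 5254  → 4.7589
row 10: Σ corner-gray over 11 cells = 5362  → 4.8567
row 11: Σ corner-gray over 11 cells = 5493  → 4.9753
row 12: Σ corner-gray over 11 cells = 4580  → 4.1484
Σ rows: total corner-gray = 69818  → 63.2384 mm³


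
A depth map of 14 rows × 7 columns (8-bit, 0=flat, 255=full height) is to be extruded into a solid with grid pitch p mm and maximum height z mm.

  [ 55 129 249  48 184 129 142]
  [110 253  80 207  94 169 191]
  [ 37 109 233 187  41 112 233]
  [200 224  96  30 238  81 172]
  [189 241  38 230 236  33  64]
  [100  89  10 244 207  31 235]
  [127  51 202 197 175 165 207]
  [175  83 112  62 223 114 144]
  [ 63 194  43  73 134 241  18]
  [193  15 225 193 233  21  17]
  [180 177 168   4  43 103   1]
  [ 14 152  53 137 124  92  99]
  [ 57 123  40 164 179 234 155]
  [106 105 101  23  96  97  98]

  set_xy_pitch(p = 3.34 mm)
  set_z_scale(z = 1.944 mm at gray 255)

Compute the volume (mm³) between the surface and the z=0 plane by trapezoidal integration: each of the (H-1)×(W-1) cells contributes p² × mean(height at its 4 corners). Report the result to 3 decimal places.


height_mm = gray/255 × 1.944; cell vol = 3.34² × mean(4 corners)
unit = 3.34² × 1.944 / (4×255) = 0.0212613 mm³ per gray-sum
row 0: Σ corner-gray over 6 cells = 3582  → 76.1578
row 1: Σ corner-gray over 6 cells = 3541  → 75.2861
row 2: Σ corner-gray over 6 cells = 3344  → 71.0977
row 3: Σ corner-gray over 6 cells = 3519  → 74.8184
row 4: Σ corner-gray over 6 cells = 3306  → 70.2897
row 5: Σ corner-gray over 6 cells = 3411  → 72.5222
row 6: Σ corner-gray over 6 cells = 3421  → 72.7348
row 7: Σ corner-gray over 6 cells = 2958  → 62.8908
row 8: Σ corner-gray over 6 cells = 3035  → 64.5279
row 9: Σ corner-gray over 6 cells = 2755  → 58.5748
row 10: Σ corner-gray over 6 cells = 2400  → 51.0270
row 11: Σ corner-gray over 6 cells = 2921  → 62.1041
row 12: Σ corner-gray over 6 cells = 2740  → 58.2559
Σ rows: total corner-gray = 40933  → 870.2872 mm³

870.287


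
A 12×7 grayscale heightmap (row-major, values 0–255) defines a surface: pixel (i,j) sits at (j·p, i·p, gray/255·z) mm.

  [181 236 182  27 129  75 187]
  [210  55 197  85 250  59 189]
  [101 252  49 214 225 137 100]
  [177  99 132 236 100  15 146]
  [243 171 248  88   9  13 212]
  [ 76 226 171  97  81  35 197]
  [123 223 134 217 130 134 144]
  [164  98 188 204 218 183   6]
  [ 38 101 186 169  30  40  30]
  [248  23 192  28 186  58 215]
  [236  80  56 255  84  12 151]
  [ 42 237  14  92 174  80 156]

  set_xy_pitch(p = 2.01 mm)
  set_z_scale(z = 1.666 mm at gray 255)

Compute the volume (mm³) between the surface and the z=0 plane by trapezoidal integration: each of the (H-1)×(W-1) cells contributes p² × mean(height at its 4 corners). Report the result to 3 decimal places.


height_mm = gray/255 × 1.666; cell vol = 2.01² × mean(4 corners)
unit = 2.01² × 1.666 / (4×255) = 0.00659883 mm³ per gray-sum
row 0: Σ corner-gray over 6 cells = 3357  → 22.1523
row 1: Σ corner-gray over 6 cells = 3646  → 24.0593
row 2: Σ corner-gray over 6 cells = 3442  → 22.7132
row 3: Σ corner-gray over 6 cells = 3000  → 19.7965
row 4: Σ corner-gray over 6 cells = 3006  → 19.8361
row 5: Σ corner-gray over 6 cells = 3436  → 22.6736
row 6: Σ corner-gray over 6 cells = 3895  → 25.7024
row 7: Σ corner-gray over 6 cells = 3072  → 20.2716
row 8: Σ corner-gray over 6 cells = 2557  → 16.8732
row 9: Σ corner-gray over 6 cells = 2798  → 18.4635
row 10: Σ corner-gray over 6 cells = 2753  → 18.1666
Σ rows: total corner-gray = 34962  → 230.7083 mm³

230.708


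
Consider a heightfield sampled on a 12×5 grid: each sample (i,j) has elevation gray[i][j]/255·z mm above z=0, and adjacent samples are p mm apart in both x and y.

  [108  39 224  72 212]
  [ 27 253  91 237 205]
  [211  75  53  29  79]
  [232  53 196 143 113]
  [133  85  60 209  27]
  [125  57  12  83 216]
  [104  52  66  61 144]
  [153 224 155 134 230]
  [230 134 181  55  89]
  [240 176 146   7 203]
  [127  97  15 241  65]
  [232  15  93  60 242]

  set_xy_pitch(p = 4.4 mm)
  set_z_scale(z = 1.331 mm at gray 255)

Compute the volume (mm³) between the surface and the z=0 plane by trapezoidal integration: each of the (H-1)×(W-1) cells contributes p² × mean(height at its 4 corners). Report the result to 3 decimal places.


536.230

height_mm = gray/255 × 1.331; cell vol = 4.4² × mean(4 corners)
unit = 4.4² × 1.331 / (4×255) = 0.0252629 mm³ per gray-sum
row 0: Σ corner-gray over 4 cells = 2384  → 60.2268
row 1: Σ corner-gray over 4 cells = 1998  → 50.4753
row 2: Σ corner-gray over 4 cells = 1733  → 43.7806
row 3: Σ corner-gray over 4 cells = 1997  → 50.4500
row 4: Σ corner-gray over 4 cells = 1513  → 38.2228
row 5: Σ corner-gray over 4 cells = 1251  → 31.6039
row 6: Σ corner-gray over 4 cells = 2015  → 50.9047
row 7: Σ corner-gray over 4 cells = 2468  → 62.3488
row 8: Σ corner-gray over 4 cells = 2160  → 54.5679
row 9: Σ corner-gray over 4 cells = 1999  → 50.5005
row 10: Σ corner-gray over 4 cells = 1708  → 43.1490
Σ rows: total corner-gray = 21226  → 536.2304 mm³


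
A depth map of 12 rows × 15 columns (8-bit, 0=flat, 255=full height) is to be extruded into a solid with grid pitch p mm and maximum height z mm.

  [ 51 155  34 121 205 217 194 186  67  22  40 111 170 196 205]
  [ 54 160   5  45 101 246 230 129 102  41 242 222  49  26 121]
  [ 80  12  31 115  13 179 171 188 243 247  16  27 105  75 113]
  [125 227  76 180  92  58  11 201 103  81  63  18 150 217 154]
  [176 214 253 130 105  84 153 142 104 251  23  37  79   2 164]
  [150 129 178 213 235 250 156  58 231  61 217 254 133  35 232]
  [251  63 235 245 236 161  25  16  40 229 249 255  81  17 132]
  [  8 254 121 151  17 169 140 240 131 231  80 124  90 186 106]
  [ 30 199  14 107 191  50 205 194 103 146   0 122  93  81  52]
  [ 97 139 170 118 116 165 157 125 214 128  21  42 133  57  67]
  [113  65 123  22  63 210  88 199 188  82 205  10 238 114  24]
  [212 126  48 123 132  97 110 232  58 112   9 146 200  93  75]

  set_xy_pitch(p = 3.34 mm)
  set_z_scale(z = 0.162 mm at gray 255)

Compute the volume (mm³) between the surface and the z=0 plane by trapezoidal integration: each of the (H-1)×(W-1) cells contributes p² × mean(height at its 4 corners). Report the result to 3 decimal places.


height_mm = gray/255 × 0.162; cell vol = 3.34² × mean(4 corners)
unit = 3.34² × 0.162 / (4×255) = 0.00177177 mm³ per gray-sum
row 0: Σ corner-gray over 14 cells = 7063  → 12.5140
row 1: Σ corner-gray over 14 cells = 6408  → 11.3535
row 2: Σ corner-gray over 14 cells = 6270  → 11.1090
row 3: Σ corner-gray over 14 cells = 6727  → 11.9187
row 4: Σ corner-gray over 14 cells = 8176  → 14.4860
row 5: Σ corner-gray over 14 cells = 8769  → 15.5367
row 6: Σ corner-gray over 14 cells = 8069  → 14.2964
row 7: Σ corner-gray over 14 cells = 7074  → 12.5335
row 8: Σ corner-gray over 14 cells = 6426  → 11.3854
row 9: Σ corner-gray over 14 cells = 6685  → 11.8443
row 10: Σ corner-gray over 14 cells = 6610  → 11.7114
Σ rows: total corner-gray = 78277  → 138.6890 mm³

138.689


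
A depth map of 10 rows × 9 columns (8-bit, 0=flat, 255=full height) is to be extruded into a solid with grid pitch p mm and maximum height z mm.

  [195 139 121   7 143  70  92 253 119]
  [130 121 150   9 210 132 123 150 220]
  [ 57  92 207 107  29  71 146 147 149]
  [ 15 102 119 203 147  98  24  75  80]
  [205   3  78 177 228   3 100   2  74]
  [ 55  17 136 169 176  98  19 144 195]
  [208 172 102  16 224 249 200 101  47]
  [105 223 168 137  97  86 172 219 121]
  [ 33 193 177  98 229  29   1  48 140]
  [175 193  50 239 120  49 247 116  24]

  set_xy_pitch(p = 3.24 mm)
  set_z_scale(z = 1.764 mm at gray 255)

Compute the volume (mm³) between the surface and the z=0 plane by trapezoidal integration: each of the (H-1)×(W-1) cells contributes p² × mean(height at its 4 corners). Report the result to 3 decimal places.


height_mm = gray/255 × 1.764; cell vol = 3.24² × mean(4 corners)
unit = 3.24² × 1.764 / (4×255) = 0.0181547 mm³ per gray-sum
row 0: Σ corner-gray over 8 cells = 4104  → 74.5068
row 1: Σ corner-gray over 8 cells = 3944  → 71.6020
row 2: Σ corner-gray over 8 cells = 3435  → 62.3613
row 3: Σ corner-gray over 8 cells = 3092  → 56.1342
row 4: Σ corner-gray over 8 cells = 3229  → 58.6214
row 5: Σ corner-gray over 8 cells = 4151  → 75.3600
row 6: Σ corner-gray over 8 cells = 4813  → 87.3784
row 7: Σ corner-gray over 8 cells = 4153  → 75.3964
row 8: Σ corner-gray over 8 cells = 3950  → 71.7110
Σ rows: total corner-gray = 34871  → 633.0716 mm³

633.072


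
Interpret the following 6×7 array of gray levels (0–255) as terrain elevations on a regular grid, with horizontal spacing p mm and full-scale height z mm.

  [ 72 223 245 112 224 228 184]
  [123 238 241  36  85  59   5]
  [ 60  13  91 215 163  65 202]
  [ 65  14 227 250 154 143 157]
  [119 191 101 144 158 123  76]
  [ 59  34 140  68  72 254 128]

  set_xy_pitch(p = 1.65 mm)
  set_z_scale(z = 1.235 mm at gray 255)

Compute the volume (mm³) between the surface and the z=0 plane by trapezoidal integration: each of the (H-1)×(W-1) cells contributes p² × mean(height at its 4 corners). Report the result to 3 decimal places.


53.075

height_mm = gray/255 × 1.235; cell vol = 1.65² × mean(4 corners)
unit = 1.65² × 1.235 / (4×255) = 0.00329636 mm³ per gray-sum
row 0: Σ corner-gray over 6 cells = 3766  → 12.4141
row 1: Σ corner-gray over 6 cells = 2802  → 9.2364
row 2: Σ corner-gray over 6 cells = 3154  → 10.3967
row 3: Σ corner-gray over 6 cells = 3427  → 11.2966
row 4: Σ corner-gray over 6 cells = 2952  → 9.7309
Σ rows: total corner-gray = 16101  → 53.0747 mm³


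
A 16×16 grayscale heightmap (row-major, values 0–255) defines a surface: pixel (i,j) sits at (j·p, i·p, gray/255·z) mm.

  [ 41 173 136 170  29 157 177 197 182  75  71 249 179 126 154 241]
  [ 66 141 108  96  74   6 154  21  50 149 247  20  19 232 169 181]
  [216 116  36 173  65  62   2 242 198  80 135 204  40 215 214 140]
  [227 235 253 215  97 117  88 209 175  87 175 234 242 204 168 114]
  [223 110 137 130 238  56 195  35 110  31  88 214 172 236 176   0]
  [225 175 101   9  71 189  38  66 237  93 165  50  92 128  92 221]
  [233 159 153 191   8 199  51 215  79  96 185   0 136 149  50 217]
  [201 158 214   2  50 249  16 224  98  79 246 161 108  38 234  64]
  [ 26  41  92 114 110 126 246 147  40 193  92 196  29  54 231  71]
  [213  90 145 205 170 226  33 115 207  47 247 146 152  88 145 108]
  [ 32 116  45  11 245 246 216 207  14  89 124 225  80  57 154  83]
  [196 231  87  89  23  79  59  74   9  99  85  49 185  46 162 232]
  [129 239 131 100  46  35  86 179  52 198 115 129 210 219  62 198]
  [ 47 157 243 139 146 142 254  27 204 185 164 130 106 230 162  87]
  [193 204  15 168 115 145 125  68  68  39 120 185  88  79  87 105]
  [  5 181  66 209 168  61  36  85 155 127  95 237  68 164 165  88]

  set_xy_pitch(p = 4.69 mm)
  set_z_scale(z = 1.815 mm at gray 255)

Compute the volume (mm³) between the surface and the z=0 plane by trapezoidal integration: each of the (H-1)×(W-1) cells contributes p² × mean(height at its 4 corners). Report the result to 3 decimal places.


height_mm = gray/255 × 1.815; cell vol = 4.69² × mean(4 corners)
unit = 4.69² × 1.815 / (4×255) = 0.0391401 mm³ per gray-sum
row 0: Σ corner-gray over 15 cells = 7651  → 299.4611
row 1: Σ corner-gray over 15 cells = 7139  → 279.4213
row 2: Σ corner-gray over 15 cells = 9259  → 362.3984
row 3: Σ corner-gray over 15 cells = 9418  → 368.6216
row 4: Σ corner-gray over 15 cells = 7537  → 294.9991
row 5: Σ corner-gray over 15 cells = 7250  → 283.7659
row 6: Σ corner-gray over 15 cells = 7811  → 305.7235
row 7: Σ corner-gray over 15 cells = 7538  → 295.0382
row 8: Σ corner-gray over 15 cells = 7872  → 308.1110
row 9: Σ corner-gray over 15 cells = 8126  → 318.0526
row 10: Σ corner-gray over 15 cells = 6755  → 264.3915
row 11: Σ corner-gray over 15 cells = 6911  → 270.4974
row 12: Σ corner-gray over 15 cells = 8641  → 338.2098
row 13: Σ corner-gray over 15 cells = 8022  → 313.9820
row 14: Σ corner-gray over 15 cells = 7037  → 275.4290
Σ rows: total corner-gray = 116967  → 4578.1023 mm³

4578.102


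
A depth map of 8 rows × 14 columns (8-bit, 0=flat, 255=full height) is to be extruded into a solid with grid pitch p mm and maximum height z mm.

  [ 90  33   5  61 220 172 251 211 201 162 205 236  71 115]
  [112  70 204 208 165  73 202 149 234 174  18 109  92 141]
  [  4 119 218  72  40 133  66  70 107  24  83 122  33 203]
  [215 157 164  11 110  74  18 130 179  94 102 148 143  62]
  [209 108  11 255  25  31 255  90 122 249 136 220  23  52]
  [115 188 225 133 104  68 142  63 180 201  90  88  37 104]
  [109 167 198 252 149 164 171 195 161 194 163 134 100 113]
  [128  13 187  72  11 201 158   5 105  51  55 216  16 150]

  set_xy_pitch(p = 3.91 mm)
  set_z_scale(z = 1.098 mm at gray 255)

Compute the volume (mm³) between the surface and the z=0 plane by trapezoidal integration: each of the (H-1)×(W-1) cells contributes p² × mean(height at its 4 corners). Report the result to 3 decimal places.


height_mm = gray/255 × 1.098; cell vol = 3.91² × mean(4 corners)
unit = 3.91² × 1.098 / (4×255) = 0.0164572 mm³ per gray-sum
row 0: Σ corner-gray over 13 cells = 7510  → 123.5935
row 1: Σ corner-gray over 13 cells = 6030  → 99.2369
row 2: Σ corner-gray over 13 cells = 5318  → 87.5193
row 3: Σ corner-gray over 13 cells = 6248  → 102.8245
row 4: Σ corner-gray over 13 cells = 6568  → 108.0908
row 5: Σ corner-gray over 13 cells = 7575  → 124.6632
row 6: Σ corner-gray over 13 cells = 6776  → 111.5139
Σ rows: total corner-gray = 46025  → 757.4422 mm³

757.442


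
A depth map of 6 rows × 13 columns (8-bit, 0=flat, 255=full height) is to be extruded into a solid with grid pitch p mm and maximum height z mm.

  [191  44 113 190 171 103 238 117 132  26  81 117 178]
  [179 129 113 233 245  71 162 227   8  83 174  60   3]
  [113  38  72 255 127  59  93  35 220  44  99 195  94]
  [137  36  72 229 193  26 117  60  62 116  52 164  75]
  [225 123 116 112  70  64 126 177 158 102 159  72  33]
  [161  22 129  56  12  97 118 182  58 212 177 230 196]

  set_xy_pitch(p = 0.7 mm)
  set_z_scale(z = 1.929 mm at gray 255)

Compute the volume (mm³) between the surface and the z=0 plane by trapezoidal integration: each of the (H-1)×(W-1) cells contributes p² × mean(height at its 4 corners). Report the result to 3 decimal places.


height_mm = gray/255 × 1.929; cell vol = 0.7² × mean(4 corners)
unit = 0.7² × 1.929 / (4×255) = 0.000926676 mm³ per gray-sum
row 0: Σ corner-gray over 12 cells = 6225  → 5.7686
row 1: Σ corner-gray over 12 cells = 5873  → 5.4424
row 2: Σ corner-gray over 12 cells = 5147  → 4.7696
row 3: Σ corner-gray over 12 cells = 5282  → 4.8947
row 4: Σ corner-gray over 12 cells = 5759  → 5.3367
Σ rows: total corner-gray = 28286  → 26.2120 mm³

26.212


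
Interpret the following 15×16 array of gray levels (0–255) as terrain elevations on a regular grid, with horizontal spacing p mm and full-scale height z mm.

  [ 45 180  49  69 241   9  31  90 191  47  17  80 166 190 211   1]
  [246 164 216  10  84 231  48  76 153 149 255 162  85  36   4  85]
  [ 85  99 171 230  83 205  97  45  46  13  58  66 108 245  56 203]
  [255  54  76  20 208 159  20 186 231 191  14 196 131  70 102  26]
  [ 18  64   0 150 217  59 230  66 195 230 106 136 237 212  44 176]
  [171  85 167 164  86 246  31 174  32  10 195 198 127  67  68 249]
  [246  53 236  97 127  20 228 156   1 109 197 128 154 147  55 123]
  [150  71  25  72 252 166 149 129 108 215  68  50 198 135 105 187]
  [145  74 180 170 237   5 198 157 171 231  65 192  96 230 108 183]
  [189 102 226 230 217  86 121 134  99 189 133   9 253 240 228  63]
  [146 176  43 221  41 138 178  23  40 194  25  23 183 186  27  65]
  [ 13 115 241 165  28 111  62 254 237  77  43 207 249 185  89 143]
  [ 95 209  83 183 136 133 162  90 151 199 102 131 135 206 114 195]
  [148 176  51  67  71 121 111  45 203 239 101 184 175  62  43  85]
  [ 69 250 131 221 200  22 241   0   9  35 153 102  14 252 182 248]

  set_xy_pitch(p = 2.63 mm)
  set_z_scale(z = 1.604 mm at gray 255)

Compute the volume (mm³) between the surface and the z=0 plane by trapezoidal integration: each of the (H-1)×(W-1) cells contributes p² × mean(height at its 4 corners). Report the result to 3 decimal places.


height_mm = gray/255 × 1.604; cell vol = 2.63² × mean(4 corners)
unit = 2.63² × 1.604 / (4×255) = 0.0108772 mm³ per gray-sum
row 0: Σ corner-gray over 15 cells = 6865  → 74.6717
row 1: Σ corner-gray over 15 cells = 7009  → 76.2380
row 2: Σ corner-gray over 15 cells = 6929  → 75.3679
row 3: Σ corner-gray over 15 cells = 7683  → 83.5693
row 4: Σ corner-gray over 15 cells = 7806  → 84.9071
row 5: Σ corner-gray over 15 cells = 7505  → 81.6331
row 6: Σ corner-gray over 15 cells = 7608  → 82.7535
row 7: Σ corner-gray over 15 cells = 8379  → 91.1398
row 8: Σ corner-gray over 15 cells = 9342  → 101.6145
row 9: Σ corner-gray over 15 cells = 7993  → 86.9412
row 10: Σ corner-gray over 15 cells = 7489  → 81.4591
row 11: Σ corner-gray over 15 cells = 8640  → 93.9787
row 12: Σ corner-gray over 15 cells = 7889  → 85.8099
row 13: Σ corner-gray over 15 cells = 7472  → 81.2742
Σ rows: total corner-gray = 108609  → 1181.3579 mm³

1181.358


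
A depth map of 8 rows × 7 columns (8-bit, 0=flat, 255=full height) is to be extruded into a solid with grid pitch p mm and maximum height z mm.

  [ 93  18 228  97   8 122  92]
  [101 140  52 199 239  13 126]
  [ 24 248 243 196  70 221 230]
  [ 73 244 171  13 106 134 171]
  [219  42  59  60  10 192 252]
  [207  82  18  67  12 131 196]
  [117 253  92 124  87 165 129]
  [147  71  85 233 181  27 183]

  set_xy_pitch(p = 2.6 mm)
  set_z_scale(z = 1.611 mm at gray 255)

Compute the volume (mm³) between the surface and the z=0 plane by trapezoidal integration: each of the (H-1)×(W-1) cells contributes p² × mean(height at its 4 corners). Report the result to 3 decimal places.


height_mm = gray/255 × 1.611; cell vol = 2.6² × mean(4 corners)
unit = 2.6² × 1.611 / (4×255) = 0.0106768 mm³ per gray-sum
row 0: Σ corner-gray over 6 cells = 2644  → 28.2295
row 1: Σ corner-gray over 6 cells = 3723  → 39.7498
row 2: Σ corner-gray over 6 cells = 3790  → 40.4652
row 3: Σ corner-gray over 6 cells = 2777  → 29.6495
row 4: Σ corner-gray over 6 cells = 2220  → 23.7025
row 5: Σ corner-gray over 6 cells = 2711  → 28.9449
row 6: Σ corner-gray over 6 cells = 3212  → 34.2940
Σ rows: total corner-gray = 21077  → 225.0354 mm³

225.035


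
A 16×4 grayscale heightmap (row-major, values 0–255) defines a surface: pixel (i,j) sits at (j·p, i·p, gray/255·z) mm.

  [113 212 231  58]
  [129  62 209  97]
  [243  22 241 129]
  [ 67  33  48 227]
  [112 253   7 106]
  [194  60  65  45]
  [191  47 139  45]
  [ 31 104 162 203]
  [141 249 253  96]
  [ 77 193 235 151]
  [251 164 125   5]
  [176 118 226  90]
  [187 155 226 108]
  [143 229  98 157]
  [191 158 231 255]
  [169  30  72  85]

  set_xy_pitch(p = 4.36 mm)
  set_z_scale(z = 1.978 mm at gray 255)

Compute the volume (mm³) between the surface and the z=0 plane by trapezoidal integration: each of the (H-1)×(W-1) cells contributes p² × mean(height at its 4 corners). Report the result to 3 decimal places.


height_mm = gray/255 × 1.978; cell vol = 4.36² × mean(4 corners)
unit = 4.36² × 1.978 / (4×255) = 0.0368637 mm³ per gray-sum
row 0: Σ corner-gray over 3 cells = 1825  → 67.2763
row 1: Σ corner-gray over 3 cells = 1666  → 61.4149
row 2: Σ corner-gray over 3 cells = 1354  → 49.9135
row 3: Σ corner-gray over 3 cells = 1194  → 44.0153
row 4: Σ corner-gray over 3 cells = 1227  → 45.2318
row 5: Σ corner-gray over 3 cells = 1097  → 40.4395
row 6: Σ corner-gray over 3 cells = 1374  → 50.6507
row 7: Σ corner-gray over 3 cells = 2007  → 73.9855
row 8: Σ corner-gray over 3 cells = 2325  → 85.7081
row 9: Σ corner-gray over 3 cells = 1918  → 70.7046
row 10: Σ corner-gray over 3 cells = 1788  → 65.9123
row 11: Σ corner-gray over 3 cells = 2011  → 74.1329
row 12: Σ corner-gray over 3 cells = 2011  → 74.1329
row 13: Σ corner-gray over 3 cells = 2178  → 80.2892
row 14: Σ corner-gray over 3 cells = 1682  → 62.0048
Σ rows: total corner-gray = 25657  → 945.8123 mm³

945.812


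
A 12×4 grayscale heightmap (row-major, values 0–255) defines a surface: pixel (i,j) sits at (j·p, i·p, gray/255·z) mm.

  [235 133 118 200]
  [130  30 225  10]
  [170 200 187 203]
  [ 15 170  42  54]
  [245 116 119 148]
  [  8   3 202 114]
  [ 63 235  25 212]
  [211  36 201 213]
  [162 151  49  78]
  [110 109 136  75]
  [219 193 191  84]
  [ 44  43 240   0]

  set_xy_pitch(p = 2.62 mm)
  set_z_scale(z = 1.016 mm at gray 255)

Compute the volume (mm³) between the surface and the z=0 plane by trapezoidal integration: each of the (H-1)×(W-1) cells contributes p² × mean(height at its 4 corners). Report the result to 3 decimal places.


height_mm = gray/255 × 1.016; cell vol = 2.62² × mean(4 corners)
unit = 2.62² × 1.016 / (4×255) = 0.00683748 mm³ per gray-sum
row 0: Σ corner-gray over 3 cells = 1587  → 10.8511
row 1: Σ corner-gray over 3 cells = 1797  → 12.2870
row 2: Σ corner-gray over 3 cells = 1640  → 11.2135
row 3: Σ corner-gray over 3 cells = 1356  → 9.2716
row 4: Σ corner-gray over 3 cells = 1395  → 9.5383
row 5: Σ corner-gray over 3 cells = 1327  → 9.0733
row 6: Σ corner-gray over 3 cells = 1693  → 11.5759
row 7: Σ corner-gray over 3 cells = 1538  → 10.5160
row 8: Σ corner-gray over 3 cells = 1315  → 8.9913
row 9: Σ corner-gray over 3 cells = 1746  → 11.9382
row 10: Σ corner-gray over 3 cells = 1681  → 11.4938
Σ rows: total corner-gray = 17075  → 116.7500 mm³

116.750


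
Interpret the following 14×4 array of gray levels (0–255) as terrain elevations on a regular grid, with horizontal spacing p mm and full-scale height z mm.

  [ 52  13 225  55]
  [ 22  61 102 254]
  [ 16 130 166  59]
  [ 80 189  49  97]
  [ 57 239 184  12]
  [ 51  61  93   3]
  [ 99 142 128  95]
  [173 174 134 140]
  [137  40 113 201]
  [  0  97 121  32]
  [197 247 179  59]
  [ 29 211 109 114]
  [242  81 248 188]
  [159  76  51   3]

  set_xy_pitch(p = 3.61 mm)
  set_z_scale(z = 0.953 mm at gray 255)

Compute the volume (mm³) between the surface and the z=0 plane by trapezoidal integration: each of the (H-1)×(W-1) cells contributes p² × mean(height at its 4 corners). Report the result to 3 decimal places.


height_mm = gray/255 × 0.953; cell vol = 3.61² × mean(4 corners)
unit = 3.61² × 0.953 / (4×255) = 0.0121761 mm³ per gray-sum
row 0: Σ corner-gray over 3 cells = 1185  → 14.4286
row 1: Σ corner-gray over 3 cells = 1269  → 15.4514
row 2: Σ corner-gray over 3 cells = 1320  → 16.0724
row 3: Σ corner-gray over 3 cells = 1568  → 19.0921
row 4: Σ corner-gray over 3 cells = 1277  → 15.5488
row 5: Σ corner-gray over 3 cells = 1096  → 13.3450
row 6: Σ corner-gray over 3 cells = 1663  → 20.2488
row 7: Σ corner-gray over 3 cells = 1573  → 19.1530
row 8: Σ corner-gray over 3 cells = 1112  → 13.5398
row 9: Σ corner-gray over 3 cells = 1576  → 19.1895
row 10: Σ corner-gray over 3 cells = 1891  → 23.0249
row 11: Σ corner-gray over 3 cells = 1871  → 22.7814
row 12: Σ corner-gray over 3 cells = 1504  → 18.3128
Σ rows: total corner-gray = 18905  → 230.1886 mm³

230.189


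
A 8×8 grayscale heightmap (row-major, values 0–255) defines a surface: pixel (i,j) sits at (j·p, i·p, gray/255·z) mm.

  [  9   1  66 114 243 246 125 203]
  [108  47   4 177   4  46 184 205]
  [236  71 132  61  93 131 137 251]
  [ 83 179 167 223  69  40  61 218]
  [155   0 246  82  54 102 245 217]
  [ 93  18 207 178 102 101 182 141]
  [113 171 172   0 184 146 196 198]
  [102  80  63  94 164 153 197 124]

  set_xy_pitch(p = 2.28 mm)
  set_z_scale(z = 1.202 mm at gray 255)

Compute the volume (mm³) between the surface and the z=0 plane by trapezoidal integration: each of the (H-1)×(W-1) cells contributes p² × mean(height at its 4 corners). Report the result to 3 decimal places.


height_mm = gray/255 × 1.202; cell vol = 2.28² × mean(4 corners)
unit = 2.28² × 1.202 / (4×255) = 0.00612596 mm³ per gray-sum
row 0: Σ corner-gray over 7 cells = 3039  → 18.6168
row 1: Σ corner-gray over 7 cells = 2974  → 18.2186
row 2: Σ corner-gray over 7 cells = 3516  → 21.5389
row 3: Σ corner-gray over 7 cells = 3609  → 22.1086
row 4: Σ corner-gray over 7 cells = 3640  → 22.2985
row 5: Σ corner-gray over 7 cells = 3859  → 23.6401
row 6: Σ corner-gray over 7 cells = 3777  → 23.1377
Σ rows: total corner-gray = 24414  → 149.5591 mm³

149.559


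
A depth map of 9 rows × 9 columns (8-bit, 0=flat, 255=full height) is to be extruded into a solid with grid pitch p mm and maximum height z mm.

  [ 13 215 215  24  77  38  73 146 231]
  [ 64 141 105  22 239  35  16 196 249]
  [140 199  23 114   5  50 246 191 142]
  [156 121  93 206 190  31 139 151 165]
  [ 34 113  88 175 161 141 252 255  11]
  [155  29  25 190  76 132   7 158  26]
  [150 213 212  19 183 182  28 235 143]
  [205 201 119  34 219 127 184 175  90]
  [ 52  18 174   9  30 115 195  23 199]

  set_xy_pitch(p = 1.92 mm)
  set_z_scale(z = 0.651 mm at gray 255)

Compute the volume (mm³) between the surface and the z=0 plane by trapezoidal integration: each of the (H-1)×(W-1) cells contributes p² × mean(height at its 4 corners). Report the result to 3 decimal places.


height_mm = gray/255 × 0.651; cell vol = 1.92² × mean(4 corners)
unit = 1.92² × 0.651 / (4×255) = 0.00235279 mm³ per gray-sum
row 0: Σ corner-gray over 8 cells = 3641  → 8.5665
row 1: Σ corner-gray over 8 cells = 3759  → 8.8441
row 2: Σ corner-gray over 8 cells = 4121  → 9.6959
row 3: Σ corner-gray over 8 cells = 4598  → 10.8181
row 4: Σ corner-gray over 8 cells = 3830  → 9.0112
row 5: Σ corner-gray over 8 cells = 3852  → 9.0629
row 6: Σ corner-gray over 8 cells = 4850  → 11.4110
row 7: Σ corner-gray over 8 cells = 3792  → 8.9218
Σ rows: total corner-gray = 32443  → 76.3316 mm³

76.332


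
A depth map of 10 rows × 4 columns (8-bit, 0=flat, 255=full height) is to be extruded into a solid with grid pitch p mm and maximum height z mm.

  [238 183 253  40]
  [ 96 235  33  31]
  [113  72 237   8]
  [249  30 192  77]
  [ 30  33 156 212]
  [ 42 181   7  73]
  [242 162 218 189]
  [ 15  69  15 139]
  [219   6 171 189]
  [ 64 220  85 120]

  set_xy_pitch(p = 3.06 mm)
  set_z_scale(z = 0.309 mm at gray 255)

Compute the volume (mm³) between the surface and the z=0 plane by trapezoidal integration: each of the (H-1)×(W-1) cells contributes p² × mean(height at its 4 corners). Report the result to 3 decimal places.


37.046

height_mm = gray/255 × 0.309; cell vol = 3.06² × mean(4 corners)
unit = 3.06² × 0.309 / (4×255) = 0.00283662 mm³ per gray-sum
row 0: Σ corner-gray over 3 cells = 1813  → 5.1428
row 1: Σ corner-gray over 3 cells = 1402  → 3.9769
row 2: Σ corner-gray over 3 cells = 1509  → 4.2805
row 3: Σ corner-gray over 3 cells = 1390  → 3.9429
row 4: Σ corner-gray over 3 cells = 1111  → 3.1515
row 5: Σ corner-gray over 3 cells = 1682  → 4.7712
row 6: Σ corner-gray over 3 cells = 1513  → 4.2918
row 7: Σ corner-gray over 3 cells = 1084  → 3.0749
row 8: Σ corner-gray over 3 cells = 1556  → 4.4138
Σ rows: total corner-gray = 13060  → 37.0463 mm³


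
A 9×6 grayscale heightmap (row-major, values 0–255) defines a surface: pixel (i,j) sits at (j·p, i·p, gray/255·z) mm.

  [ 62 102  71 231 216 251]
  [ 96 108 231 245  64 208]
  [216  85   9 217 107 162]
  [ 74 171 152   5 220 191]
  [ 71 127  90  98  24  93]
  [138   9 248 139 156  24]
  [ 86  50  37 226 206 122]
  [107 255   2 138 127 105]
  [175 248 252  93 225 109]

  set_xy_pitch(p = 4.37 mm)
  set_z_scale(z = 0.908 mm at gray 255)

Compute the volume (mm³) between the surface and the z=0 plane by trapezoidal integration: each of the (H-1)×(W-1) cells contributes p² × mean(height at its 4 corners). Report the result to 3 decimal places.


357.731

height_mm = gray/255 × 0.908; cell vol = 4.37² × mean(4 corners)
unit = 4.37² × 0.908 / (4×255) = 0.017 mm³ per gray-sum
row 0: Σ corner-gray over 5 cells = 3153  → 53.6010
row 1: Σ corner-gray over 5 cells = 2814  → 47.8380
row 2: Σ corner-gray over 5 cells = 2575  → 43.7750
row 3: Σ corner-gray over 5 cells = 2203  → 37.4510
row 4: Σ corner-gray over 5 cells = 2108  → 35.8360
row 5: Σ corner-gray over 5 cells = 2512  → 42.7040
row 6: Σ corner-gray over 5 cells = 2502  → 42.5340
row 7: Σ corner-gray over 5 cells = 3176  → 53.9920
Σ rows: total corner-gray = 21043  → 357.7307 mm³


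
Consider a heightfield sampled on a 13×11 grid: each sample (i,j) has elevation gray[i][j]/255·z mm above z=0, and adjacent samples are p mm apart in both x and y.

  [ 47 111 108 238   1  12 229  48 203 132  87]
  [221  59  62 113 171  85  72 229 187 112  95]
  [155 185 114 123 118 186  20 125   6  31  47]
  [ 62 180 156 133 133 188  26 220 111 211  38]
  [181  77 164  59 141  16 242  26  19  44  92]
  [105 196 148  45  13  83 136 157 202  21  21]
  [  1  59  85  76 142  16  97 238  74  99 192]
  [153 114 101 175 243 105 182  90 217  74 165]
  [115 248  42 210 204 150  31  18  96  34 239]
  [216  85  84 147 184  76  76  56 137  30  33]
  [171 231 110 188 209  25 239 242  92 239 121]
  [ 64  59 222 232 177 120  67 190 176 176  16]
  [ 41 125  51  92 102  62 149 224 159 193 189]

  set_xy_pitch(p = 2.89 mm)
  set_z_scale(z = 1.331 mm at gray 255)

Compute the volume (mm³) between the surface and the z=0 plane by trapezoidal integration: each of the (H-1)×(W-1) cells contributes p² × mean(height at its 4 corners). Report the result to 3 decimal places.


height_mm = gray/255 × 1.331; cell vol = 2.89² × mean(4 corners)
unit = 2.89² × 1.331 / (4×255) = 0.0108987 mm³ per gray-sum
row 0: Σ corner-gray over 10 cells = 4794  → 52.2482
row 1: Σ corner-gray over 10 cells = 4514  → 49.1966
row 2: Σ corner-gray over 10 cells = 4834  → 52.6842
row 3: Σ corner-gray over 10 cells = 4665  → 50.8423
row 4: Σ corner-gray over 10 cells = 3977  → 43.3440
row 5: Σ corner-gray over 10 cells = 4093  → 44.6083
row 6: Σ corner-gray over 10 cells = 4885  → 53.2400
row 7: Σ corner-gray over 10 cells = 5340  → 58.1989
row 8: Σ corner-gray over 10 cells = 4419  → 48.1612
row 9: Σ corner-gray over 10 cells = 5441  → 59.2997
row 10: Σ corner-gray over 10 cells = 6360  → 69.3156
row 11: Σ corner-gray over 10 cells = 5462  → 59.5285
Σ rows: total corner-gray = 58784  → 640.6675 mm³

640.668


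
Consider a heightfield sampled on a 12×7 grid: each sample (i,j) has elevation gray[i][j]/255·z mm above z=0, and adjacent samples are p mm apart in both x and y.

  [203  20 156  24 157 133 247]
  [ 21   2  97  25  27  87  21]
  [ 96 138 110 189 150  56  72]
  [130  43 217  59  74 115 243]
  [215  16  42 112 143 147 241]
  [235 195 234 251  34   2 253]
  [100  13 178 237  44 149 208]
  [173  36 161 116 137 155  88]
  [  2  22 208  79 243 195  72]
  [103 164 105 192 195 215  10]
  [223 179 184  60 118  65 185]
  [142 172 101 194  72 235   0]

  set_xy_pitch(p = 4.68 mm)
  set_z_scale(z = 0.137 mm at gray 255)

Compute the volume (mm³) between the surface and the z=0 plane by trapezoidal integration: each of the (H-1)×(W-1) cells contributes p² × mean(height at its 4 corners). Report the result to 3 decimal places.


height_mm = gray/255 × 0.137; cell vol = 4.68² × mean(4 corners)
unit = 4.68² × 0.137 / (4×255) = 0.00294179 mm³ per gray-sum
row 0: Σ corner-gray over 6 cells = 1948  → 5.7306
row 1: Σ corner-gray over 6 cells = 1972  → 5.8012
row 2: Σ corner-gray over 6 cells = 2843  → 8.3635
row 3: Σ corner-gray over 6 cells = 2765  → 8.1341
row 4: Σ corner-gray over 6 cells = 3296  → 9.6961
row 5: Σ corner-gray over 6 cells = 3470  → 10.2080
row 6: Σ corner-gray over 6 cells = 3021  → 8.8872
row 7: Σ corner-gray over 6 cells = 3039  → 8.9401
row 8: Σ corner-gray over 6 cells = 3423  → 10.0698
row 9: Σ corner-gray over 6 cells = 3475  → 10.2227
row 10: Σ corner-gray over 6 cells = 3310  → 9.7373
Σ rows: total corner-gray = 32562  → 95.7907 mm³

95.791


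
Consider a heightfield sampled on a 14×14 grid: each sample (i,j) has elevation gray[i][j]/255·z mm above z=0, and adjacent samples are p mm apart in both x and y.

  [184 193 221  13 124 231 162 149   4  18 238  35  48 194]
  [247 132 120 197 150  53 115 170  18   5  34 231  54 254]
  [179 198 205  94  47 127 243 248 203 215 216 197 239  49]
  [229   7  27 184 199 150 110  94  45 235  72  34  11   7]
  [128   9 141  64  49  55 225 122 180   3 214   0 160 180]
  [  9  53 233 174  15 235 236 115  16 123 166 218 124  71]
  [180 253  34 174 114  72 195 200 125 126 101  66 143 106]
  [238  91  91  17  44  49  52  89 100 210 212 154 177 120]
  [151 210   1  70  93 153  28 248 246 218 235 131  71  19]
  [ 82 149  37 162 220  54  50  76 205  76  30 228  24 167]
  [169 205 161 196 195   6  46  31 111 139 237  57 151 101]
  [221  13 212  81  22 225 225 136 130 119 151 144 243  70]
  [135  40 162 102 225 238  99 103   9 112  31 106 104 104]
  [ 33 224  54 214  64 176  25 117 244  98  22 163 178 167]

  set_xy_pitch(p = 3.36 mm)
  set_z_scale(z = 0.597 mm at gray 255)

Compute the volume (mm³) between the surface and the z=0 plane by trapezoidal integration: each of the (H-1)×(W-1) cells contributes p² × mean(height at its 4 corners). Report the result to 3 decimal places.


564.036

height_mm = gray/255 × 0.597; cell vol = 3.36² × mean(4 corners)
unit = 3.36² × 0.597 / (4×255) = 0.00660774 mm³ per gray-sum
row 0: Σ corner-gray over 13 cells = 6309  → 41.6882
row 1: Σ corner-gray over 13 cells = 7751  → 51.2166
row 2: Σ corner-gray over 13 cells = 7264  → 47.9986
row 3: Σ corner-gray over 13 cells = 5324  → 35.1796
row 4: Σ corner-gray over 13 cells = 6248  → 41.2851
row 5: Σ corner-gray over 13 cells = 6988  → 46.1749
row 6: Σ corner-gray over 13 cells = 6422  → 42.4349
row 7: Σ corner-gray over 13 cells = 6508  → 43.0031
row 8: Σ corner-gray over 13 cells = 6449  → 42.6133
row 9: Σ corner-gray over 13 cells = 6211  → 41.0407
row 10: Σ corner-gray over 13 cells = 7033  → 46.4722
row 11: Σ corner-gray over 13 cells = 6594  → 43.5714
row 12: Σ corner-gray over 13 cells = 6259  → 41.3578
Σ rows: total corner-gray = 85360  → 564.0364 mm³


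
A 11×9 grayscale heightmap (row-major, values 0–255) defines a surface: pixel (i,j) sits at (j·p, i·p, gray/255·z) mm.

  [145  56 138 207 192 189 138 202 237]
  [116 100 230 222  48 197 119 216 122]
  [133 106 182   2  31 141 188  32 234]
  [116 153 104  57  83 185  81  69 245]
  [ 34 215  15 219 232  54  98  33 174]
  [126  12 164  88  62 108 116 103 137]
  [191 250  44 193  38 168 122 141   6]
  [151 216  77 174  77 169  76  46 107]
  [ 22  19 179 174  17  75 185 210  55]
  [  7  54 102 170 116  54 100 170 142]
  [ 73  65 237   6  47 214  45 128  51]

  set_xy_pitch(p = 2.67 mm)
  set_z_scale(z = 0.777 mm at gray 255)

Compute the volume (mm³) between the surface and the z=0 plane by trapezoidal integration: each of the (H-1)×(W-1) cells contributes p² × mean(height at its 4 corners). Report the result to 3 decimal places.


208.500

height_mm = gray/255 × 0.777; cell vol = 2.67² × mean(4 corners)
unit = 2.67² × 0.777 / (4×255) = 0.00543054 mm³ per gray-sum
row 0: Σ corner-gray over 8 cells = 5128  → 27.8478
row 1: Σ corner-gray over 8 cells = 4233  → 22.9875
row 2: Σ corner-gray over 8 cells = 3556  → 19.3110
row 3: Σ corner-gray over 8 cells = 3765  → 20.4460
row 4: Σ corner-gray over 8 cells = 3509  → 19.0558
row 5: Σ corner-gray over 8 cells = 3678  → 19.9735
row 6: Σ corner-gray over 8 cells = 4037  → 21.9231
row 7: Σ corner-gray over 8 cells = 3723  → 20.2179
row 8: Σ corner-gray over 8 cells = 3476  → 18.8766
row 9: Σ corner-gray over 8 cells = 3289  → 17.8611
Σ rows: total corner-gray = 38394  → 208.5003 mm³
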